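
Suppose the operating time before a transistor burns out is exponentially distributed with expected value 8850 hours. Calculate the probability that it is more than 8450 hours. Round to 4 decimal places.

The rate is λ = 1/8850 = 0.000112994 per hour.
P(X > 8450) = e^(−λ·8450) = e^(−0.9548) ≈ 0.3849.

0.3849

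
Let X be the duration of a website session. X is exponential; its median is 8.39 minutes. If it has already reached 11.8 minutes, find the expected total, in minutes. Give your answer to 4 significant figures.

23.90

For an exponential, median = ln(2)/λ, so λ = ln 2 / 8.39 = 0.0826159 per minute.
By memorylessness, E[X | X > 11.8] = 11.8 + 1/λ = 11.8 + 12.1042 = 23.9042 minutes.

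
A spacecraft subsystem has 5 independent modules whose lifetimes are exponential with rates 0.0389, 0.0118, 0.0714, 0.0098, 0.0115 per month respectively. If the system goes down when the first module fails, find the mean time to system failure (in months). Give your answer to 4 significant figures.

The time to first failure is exponential with rate Σλ = 0.0389 + 0.0118 + 0.0714 + 0.0098 + 0.0115 = 0.1434.
E[min] = 1/Σλ = 1/0.1434 = 6.9735 months.

6.974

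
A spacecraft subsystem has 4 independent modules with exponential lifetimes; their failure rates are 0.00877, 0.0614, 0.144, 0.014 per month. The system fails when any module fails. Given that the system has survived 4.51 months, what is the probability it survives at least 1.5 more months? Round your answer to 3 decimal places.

Time to first failure ~ Exp(Σλ) with Σλ = 0.22817.
By memorylessness, P(T > 4.51+1.5 | T > 4.51) = P(T > 1.5) = e^(−0.22817·1.5) ≈ 0.710.

0.710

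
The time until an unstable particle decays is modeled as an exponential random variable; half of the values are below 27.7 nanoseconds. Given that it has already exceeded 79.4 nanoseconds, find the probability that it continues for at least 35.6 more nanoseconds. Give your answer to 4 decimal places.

0.4103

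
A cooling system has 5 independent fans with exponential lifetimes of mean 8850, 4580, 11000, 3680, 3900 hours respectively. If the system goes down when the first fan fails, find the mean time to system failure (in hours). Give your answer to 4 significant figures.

1052

The first failure time is exponential with rate Σλ_i = 1/8850 + 1/4580 + 1/11000 + 1/3680 + 1/3900 = 0.000950393 per hour.
E[min] = 1/Σλ = 1/0.000950393 = 1052.2 hours.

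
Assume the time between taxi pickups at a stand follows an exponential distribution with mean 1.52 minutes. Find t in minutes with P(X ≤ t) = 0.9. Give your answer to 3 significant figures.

The rate is λ = 1/1.52 = 0.657895 per minute.
Set 1 − e^(−λt) = 0.9, so t = −ln(0.1)/λ = 2.3026/0.657895 ≈ 3.49993 minutes.

3.50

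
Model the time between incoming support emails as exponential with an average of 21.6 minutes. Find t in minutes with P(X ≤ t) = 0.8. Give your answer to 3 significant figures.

34.8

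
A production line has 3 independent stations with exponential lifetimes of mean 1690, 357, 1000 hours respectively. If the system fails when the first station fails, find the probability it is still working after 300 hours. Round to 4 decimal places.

The first failure time is exponential with rate Σλ_i = 1/1690 + 1/357 + 1/1000 = 0.00439284 per hour.
P(min > 300) = e^(−0.00439284·300) = e^(−1.3179) ≈ 0.2677.

0.2677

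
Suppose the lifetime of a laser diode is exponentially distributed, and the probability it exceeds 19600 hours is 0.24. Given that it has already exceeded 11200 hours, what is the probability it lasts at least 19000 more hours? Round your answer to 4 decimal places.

From e^(−λ·19600) = 0.24, λ = −ln(0.24)/19600 = 0.0000728121.
Memoryless: P(X > 11200+19000 | X > 11200) = P(X > 19000) = e^(−0.0000728121·19000) ≈ 0.2507.

0.2507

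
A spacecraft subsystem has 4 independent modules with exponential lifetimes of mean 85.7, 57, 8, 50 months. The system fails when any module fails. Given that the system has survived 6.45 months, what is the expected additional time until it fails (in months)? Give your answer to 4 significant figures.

First-failure rate Σλ = 1/85.7 + 1/57 + 1/8 + 1/50 = 0.174212.
By memorylessness the expected residual is 1/Σλ = 5.74012 months, regardless of the 6.45 already elapsed.

5.740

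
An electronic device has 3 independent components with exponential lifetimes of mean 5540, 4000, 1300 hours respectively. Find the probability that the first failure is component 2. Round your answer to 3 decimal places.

0.208

Rates: λ_i = 1/mean_i → 0.000180505, 0.00025, 0.000769231; Σλ = 0.00119974.
P(component 2 first) = λ_2/Σλ = 0.00025/0.00119974 ≈ 0.208.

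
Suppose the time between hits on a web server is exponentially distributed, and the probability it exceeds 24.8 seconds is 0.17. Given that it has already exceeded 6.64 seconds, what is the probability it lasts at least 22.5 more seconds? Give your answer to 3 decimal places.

0.200

From e^(−λ·24.8) = 0.17, λ = −ln(0.17)/24.8 = 0.0714499.
Memoryless: P(X > 6.64+22.5 | X > 6.64) = P(X > 22.5) = e^(−0.0714499·22.5) ≈ 0.200.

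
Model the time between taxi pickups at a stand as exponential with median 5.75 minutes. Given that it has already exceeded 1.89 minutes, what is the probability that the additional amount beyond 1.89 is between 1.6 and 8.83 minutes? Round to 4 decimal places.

0.4797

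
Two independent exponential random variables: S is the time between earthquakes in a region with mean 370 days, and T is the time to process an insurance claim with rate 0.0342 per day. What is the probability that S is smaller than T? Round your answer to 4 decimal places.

λ_1 = 1/370 = 0.0027027, λ_2 = 0.0342.
For independent exponentials, P(S < T) = λ_1/(λ_1+λ_2) = 0.0027027/0.0369027 ≈ 0.0732.

0.0732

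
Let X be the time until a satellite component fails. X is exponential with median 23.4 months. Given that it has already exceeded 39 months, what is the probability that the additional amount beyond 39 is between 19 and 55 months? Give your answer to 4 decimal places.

0.3735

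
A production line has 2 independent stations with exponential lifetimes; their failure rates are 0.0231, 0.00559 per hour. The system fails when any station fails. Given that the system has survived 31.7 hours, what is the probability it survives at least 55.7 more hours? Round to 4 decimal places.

Time to first failure ~ Exp(Σλ) with Σλ = 0.02869.
By memorylessness, P(T > 31.7+55.7 | T > 31.7) = P(T > 55.7) = e^(−0.02869·55.7) ≈ 0.2023.

0.2023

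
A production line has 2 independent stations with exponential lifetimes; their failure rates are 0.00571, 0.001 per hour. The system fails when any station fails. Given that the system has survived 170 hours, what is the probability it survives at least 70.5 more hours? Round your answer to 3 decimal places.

Time to first failure ~ Exp(Σλ) with Σλ = 0.00671.
By memorylessness, P(T > 170+70.5 | T > 170) = P(T > 70.5) = e^(−0.00671·70.5) ≈ 0.623.

0.623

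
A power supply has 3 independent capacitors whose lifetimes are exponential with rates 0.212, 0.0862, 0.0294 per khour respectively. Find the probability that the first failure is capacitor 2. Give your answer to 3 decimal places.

0.263

The time to first failure is exponential with rate Σλ = 0.212 + 0.0862 + 0.0294 = 0.3276.
P(capacitor 2 first) = λ_2/Σλ = 0.0862/0.3276 ≈ 0.263.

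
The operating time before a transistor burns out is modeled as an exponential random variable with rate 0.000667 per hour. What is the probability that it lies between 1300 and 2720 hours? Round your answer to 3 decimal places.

0.257

P(1300 < X < 2720) = e^(−λ·1300) − e^(−λ·2720) = 0.42017 − 0.16296 ≈ 0.257.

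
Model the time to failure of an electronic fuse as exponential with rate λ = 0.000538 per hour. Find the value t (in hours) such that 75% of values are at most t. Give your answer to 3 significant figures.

Set 1 − e^(−λt) = 0.75, so t = −ln(0.25)/λ = 1.3863/0.000538 ≈ 2576.76 hours.

2580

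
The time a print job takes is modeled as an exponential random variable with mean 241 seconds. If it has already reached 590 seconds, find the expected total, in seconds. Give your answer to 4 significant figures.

The rate is λ = 1/241 = 0.00414938 per second.
By memorylessness, E[X | X > 590] = 590 + 1/λ = 590 + 241 = 831 seconds.

831.0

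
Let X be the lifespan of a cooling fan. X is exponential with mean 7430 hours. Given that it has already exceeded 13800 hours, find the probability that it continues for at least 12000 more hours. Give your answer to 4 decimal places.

The rate is λ = 1/7430 = 0.00013459 per hour.
The exponential is memoryless, so the remaining time is again Exp(λ): the condition X > 13800 is irrelevant.
P(X > 12000) = e^(−1.6151) ≈ 0.1989.

0.1989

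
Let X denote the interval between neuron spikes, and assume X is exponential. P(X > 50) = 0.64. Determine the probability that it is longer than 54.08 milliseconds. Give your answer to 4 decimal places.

e^(−λ·50) = 0.64 ⇒ λ = −ln(0.64)/50 = 0.00892574.
P(X > 54.08) = e^(−0.00892574·54.08) = e^(−0.4827) ≈ 0.6171.

0.6171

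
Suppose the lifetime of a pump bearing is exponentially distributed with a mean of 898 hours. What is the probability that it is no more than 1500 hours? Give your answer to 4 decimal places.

0.8118

The rate is λ = 1/898 = 0.00111359 per hour.
P(X ≤ 1500) = 1 − e^(−λ·1500) = 1 − e^(−1.6704) ≈ 0.8118.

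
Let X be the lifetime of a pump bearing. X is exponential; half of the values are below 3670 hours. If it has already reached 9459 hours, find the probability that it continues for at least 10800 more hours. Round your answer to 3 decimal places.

For an exponential, median = ln(2)/λ, so λ = ln 2 / 3670 = 0.000188868 per hour.
The exponential is memoryless, so the remaining time is again Exp(λ): the condition X > 9459 is irrelevant.
P(X > 10800) = e^(−2.0398) ≈ 0.130.

0.130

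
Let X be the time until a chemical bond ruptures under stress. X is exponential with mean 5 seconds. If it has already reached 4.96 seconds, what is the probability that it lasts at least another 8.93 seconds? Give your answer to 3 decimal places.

0.168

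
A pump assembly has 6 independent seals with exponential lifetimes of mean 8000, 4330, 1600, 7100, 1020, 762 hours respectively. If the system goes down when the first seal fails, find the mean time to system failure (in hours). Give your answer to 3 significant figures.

The first failure time is exponential with rate Σλ_i = 1/8000 + 1/4330 + 1/1600 + 1/7100 + 1/1020 + 1/762 = 0.00341452 per hour.
E[min] = 1/Σλ = 1/0.00341452 = 292.867 hours.

293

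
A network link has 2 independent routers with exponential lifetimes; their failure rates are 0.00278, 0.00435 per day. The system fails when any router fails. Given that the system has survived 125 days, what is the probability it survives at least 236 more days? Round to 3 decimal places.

0.186

Time to first failure ~ Exp(Σλ) with Σλ = 0.00713.
By memorylessness, P(T > 125+236 | T > 125) = P(T > 236) = e^(−0.00713·236) ≈ 0.186.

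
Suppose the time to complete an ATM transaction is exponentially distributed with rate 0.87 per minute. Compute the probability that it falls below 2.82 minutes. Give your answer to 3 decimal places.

P(X ≤ 2.82) = 1 − e^(−λ·2.82) = 1 − e^(−2.4534) ≈ 0.914.

0.914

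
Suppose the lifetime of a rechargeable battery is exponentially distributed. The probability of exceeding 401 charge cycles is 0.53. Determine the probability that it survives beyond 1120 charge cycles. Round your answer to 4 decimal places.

e^(−λ·401) = 0.53 ⇒ λ = −ln(0.53)/401 = 0.00158324.
P(X > 1120) = e^(−0.00158324·1120) = e^(−1.7732) ≈ 0.1698.

0.1698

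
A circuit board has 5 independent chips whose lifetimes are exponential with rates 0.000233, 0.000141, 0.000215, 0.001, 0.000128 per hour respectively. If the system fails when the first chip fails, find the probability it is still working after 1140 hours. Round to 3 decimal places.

The time to first failure is exponential with rate Σλ = 0.000233 + 0.000141 + 0.000215 + 0.001 + 0.000128 = 0.001717.
P(min > 1140) = e^(−0.001717·1140) = e^(−1.9574) ≈ 0.141.

0.141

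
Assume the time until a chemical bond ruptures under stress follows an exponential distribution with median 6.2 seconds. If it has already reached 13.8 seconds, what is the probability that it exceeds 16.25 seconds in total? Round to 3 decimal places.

For an exponential, median = ln(2)/λ, so λ = ln 2 / 6.2 = 0.111798 per second.
By the memoryless property, P(X > 13.8+2.45 | X > 13.8) = P(X > 2.45).
P(X > 2.45) = e^(−0.2739) ≈ 0.760.

0.760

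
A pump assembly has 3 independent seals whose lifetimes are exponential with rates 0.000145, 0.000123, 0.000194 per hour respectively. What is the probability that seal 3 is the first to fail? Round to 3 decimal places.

The time to first failure is exponential with rate Σλ = 0.000145 + 0.000123 + 0.000194 = 0.000462.
P(seal 3 first) = λ_3/Σλ = 0.000194/0.000462 ≈ 0.420.

0.420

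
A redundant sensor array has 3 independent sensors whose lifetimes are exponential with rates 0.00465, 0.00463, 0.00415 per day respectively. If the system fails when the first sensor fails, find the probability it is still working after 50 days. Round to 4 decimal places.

The time to first failure is exponential with rate Σλ = 0.00465 + 0.00463 + 0.00415 = 0.01343.
P(min > 50) = e^(−0.01343·50) = e^(−0.6715) ≈ 0.5109.

0.5109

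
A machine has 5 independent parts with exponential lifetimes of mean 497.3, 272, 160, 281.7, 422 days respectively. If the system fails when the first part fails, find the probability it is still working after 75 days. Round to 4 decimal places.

0.2620

The first failure time is exponential with rate Σλ_i = 1/497.3 + 1/272 + 1/160 + 1/281.7 + 1/422 = 0.0178569 per day.
P(min > 75) = e^(−0.0178569·75) = e^(−1.3393) ≈ 0.2620.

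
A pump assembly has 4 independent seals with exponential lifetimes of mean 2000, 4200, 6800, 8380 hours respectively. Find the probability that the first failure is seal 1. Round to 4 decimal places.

Rates: λ_i = 1/mean_i → 0.0005, 0.000238095, 0.000147059, 0.000119332; Σλ = 0.00100449.
P(seal 1 first) = λ_1/Σλ = 0.0005/0.00100449 ≈ 0.4978.

0.4978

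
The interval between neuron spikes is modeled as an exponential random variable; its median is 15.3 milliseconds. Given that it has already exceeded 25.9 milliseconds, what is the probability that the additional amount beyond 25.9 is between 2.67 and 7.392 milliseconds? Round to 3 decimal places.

For an exponential, median = ln(2)/λ, so λ = ln 2 / 15.3 = 0.0453037 per millisecond.
Memoryless: the residual past 25.9 is again Exp(λ).
P(2.67 < residual < 7.392) = e^(−λ·2.67) − e^(−λ·7.392) = 0.88607 − 0.71542 ≈ 0.171.

0.171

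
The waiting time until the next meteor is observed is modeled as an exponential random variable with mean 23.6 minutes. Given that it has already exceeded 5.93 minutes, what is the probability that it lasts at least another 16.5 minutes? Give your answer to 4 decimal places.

The rate is λ = 1/23.6 = 0.0423729 per minute.
The exponential is memoryless, so the remaining time is again Exp(λ): the condition X > 5.93 is irrelevant.
P(X > 16.5) = e^(−0.69915) ≈ 0.4970.

0.4970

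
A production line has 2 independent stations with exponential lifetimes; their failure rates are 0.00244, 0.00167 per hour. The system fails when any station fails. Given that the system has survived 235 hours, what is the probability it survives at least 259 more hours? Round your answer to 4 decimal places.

Time to first failure ~ Exp(Σλ) with Σλ = 0.00411.
By memorylessness, P(T > 235+259 | T > 235) = P(T > 259) = e^(−0.00411·259) ≈ 0.3449.

0.3449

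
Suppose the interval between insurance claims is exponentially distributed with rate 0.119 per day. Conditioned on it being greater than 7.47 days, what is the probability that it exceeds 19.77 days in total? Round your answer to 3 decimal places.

0.231

P(X > s+t | X > s) = e^(−λ(s+t))/e^(−λs) = e^(−λt), independent of s = 7.47.
P(X > 12.3) = e^(−1.4637) ≈ 0.231.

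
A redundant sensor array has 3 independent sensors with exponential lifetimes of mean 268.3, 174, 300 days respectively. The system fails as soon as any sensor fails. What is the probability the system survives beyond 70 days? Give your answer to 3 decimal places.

The first failure time is exponential with rate Σλ_i = 1/268.3 + 1/174 + 1/300 = 0.0128076 per day.
P(min > 70) = e^(−0.0128076·70) = e^(−0.89653) ≈ 0.408.

0.408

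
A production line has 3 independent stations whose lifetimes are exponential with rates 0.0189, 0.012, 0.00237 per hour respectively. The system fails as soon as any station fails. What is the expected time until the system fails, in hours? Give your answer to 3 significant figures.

30.1

The time to first failure is exponential with rate Σλ = 0.0189 + 0.012 + 0.00237 = 0.03327.
E[min] = 1/Σλ = 1/0.03327 = 30.0571 hours.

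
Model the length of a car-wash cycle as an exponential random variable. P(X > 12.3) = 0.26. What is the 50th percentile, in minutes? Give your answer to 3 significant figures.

6.33

e^(−λ·12.3) = 0.26 ⇒ λ = −ln(0.26)/12.3 = 0.109518.
50th percentile: 1 − e^(−λt) = 0.5, t = −ln(0.5)/λ = 6.32906 minutes.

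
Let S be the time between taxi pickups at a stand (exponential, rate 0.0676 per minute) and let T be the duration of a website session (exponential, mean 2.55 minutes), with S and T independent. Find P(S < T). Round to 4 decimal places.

0.1470

λ_1 = 0.0676, λ_2 = 1/2.55 = 0.392157.
For independent exponentials, P(S < T) = λ_1/(λ_1+λ_2) = 0.0676/0.459757 ≈ 0.1470.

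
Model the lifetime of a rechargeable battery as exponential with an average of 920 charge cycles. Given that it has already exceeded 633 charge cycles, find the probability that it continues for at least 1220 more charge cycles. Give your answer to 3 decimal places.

0.266

The rate is λ = 1/920 = 0.00108696 per charge cycle.
P(X > s+t | X > s) = e^(−λ(s+t))/e^(−λs) = e^(−λt), independent of s = 633.
P(X > 1220) = e^(−1.3261) ≈ 0.266.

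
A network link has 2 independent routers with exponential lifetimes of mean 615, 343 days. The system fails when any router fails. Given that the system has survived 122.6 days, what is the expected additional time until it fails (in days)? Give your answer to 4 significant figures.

220.2

First-failure rate Σλ = 1/615 + 1/343 = 0.00454147.
By memorylessness the expected residual is 1/Σλ = 220.193 days, regardless of the 122.6 already elapsed.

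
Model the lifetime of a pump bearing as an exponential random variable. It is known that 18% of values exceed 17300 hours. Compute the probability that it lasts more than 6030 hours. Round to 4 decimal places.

e^(−λ·17300) = 0.18 ⇒ λ = −ln(0.18)/17300 = 0.0000991213.
P(X > 6030) = e^(−0.0000991213·6030) = e^(−0.5977) ≈ 0.5501.

0.5501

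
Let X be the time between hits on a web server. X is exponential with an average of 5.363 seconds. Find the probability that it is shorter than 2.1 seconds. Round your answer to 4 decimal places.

The rate is λ = 1/5.363 = 0.186463 per second.
P(X ≤ 2.1) = 1 − e^(−λ·2.1) = 1 − e^(−0.39157) ≈ 0.3240.

0.3240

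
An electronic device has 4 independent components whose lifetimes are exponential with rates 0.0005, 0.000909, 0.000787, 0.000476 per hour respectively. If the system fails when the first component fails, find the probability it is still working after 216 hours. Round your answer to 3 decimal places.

0.561

The time to first failure is exponential with rate Σλ = 0.0005 + 0.000909 + 0.000787 + 0.000476 = 0.002672.
P(min > 216) = e^(−0.002672·216) = e^(−0.57715) ≈ 0.561.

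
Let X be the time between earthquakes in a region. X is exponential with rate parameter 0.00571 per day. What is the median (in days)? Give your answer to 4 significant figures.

Set 1 − e^(−λt) = 0.5, so t = −ln(0.5)/λ = 0.69315/0.00571 ≈ 121.392 days.

121.4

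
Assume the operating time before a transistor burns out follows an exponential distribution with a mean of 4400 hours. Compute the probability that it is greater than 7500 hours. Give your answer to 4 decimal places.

The rate is λ = 1/4400 = 0.000227273 per hour.
P(X > 7500) = e^(−λ·7500) = e^(−1.7045) ≈ 0.1819.

0.1819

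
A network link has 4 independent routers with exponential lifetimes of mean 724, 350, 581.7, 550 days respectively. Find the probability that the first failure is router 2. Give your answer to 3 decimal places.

0.367

Rates: λ_i = 1/mean_i → 0.00138122, 0.00285714, 0.0017191, 0.00181818; Σλ = 0.00777564.
P(router 2 first) = λ_2/Σλ = 0.00285714/0.00777564 ≈ 0.367.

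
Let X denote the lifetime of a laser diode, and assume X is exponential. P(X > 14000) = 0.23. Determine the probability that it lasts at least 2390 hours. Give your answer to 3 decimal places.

e^(−λ·14000) = 0.23 ⇒ λ = −ln(0.23)/14000 = 0.000104977.
P(X > 2390) = e^(−0.000104977·2390) = e^(−0.25089) ≈ 0.778.

0.778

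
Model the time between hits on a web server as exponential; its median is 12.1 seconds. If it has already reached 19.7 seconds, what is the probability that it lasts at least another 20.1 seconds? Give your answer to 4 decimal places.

0.3162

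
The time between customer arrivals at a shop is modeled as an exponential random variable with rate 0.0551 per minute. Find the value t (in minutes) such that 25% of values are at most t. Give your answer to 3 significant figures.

5.22

Set 1 − e^(−λt) = 0.25, so t = −ln(0.75)/λ = 0.28768/0.0551 ≈ 5.22109 minutes.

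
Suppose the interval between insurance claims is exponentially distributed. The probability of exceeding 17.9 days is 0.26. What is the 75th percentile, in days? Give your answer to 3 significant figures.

18.4

e^(−λ·17.9) = 0.26 ⇒ λ = −ln(0.26)/17.9 = 0.0752555.
75th percentile: 1 − e^(−λt) = 0.75, t = −ln(0.25)/λ = 18.4212 days.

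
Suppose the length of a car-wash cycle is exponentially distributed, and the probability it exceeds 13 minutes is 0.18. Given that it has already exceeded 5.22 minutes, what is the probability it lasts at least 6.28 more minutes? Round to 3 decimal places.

From e^(−λ·13) = 0.18, λ = −ln(0.18)/13 = 0.131908.
Memoryless: P(X > 5.22+6.28 | X > 5.22) = P(X > 6.28) = e^(−0.131908·6.28) ≈ 0.437.

0.437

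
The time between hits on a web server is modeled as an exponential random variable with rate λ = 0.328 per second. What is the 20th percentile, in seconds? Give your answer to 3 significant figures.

Set 1 − e^(−λt) = 0.2, so t = −ln(0.8)/λ = 0.22314/0.328 ≈ 0.680316 seconds.

0.680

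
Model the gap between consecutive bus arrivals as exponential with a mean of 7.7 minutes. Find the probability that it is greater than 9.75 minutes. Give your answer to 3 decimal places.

0.282

The rate is λ = 1/7.7 = 0.12987 per minute.
P(X > 9.75) = e^(−λ·9.75) = e^(−1.2662) ≈ 0.282.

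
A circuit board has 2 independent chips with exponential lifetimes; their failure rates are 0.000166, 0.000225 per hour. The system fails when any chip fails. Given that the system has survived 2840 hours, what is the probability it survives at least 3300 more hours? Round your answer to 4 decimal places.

Time to first failure ~ Exp(Σλ) with Σλ = 0.000391.
By memorylessness, P(T > 2840+3300 | T > 2840) = P(T > 3300) = e^(−0.000391·3300) ≈ 0.2752.

0.2752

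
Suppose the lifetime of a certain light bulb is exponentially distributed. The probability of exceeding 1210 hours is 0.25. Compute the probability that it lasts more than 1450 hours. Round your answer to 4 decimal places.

0.1899

e^(−λ·1210) = 0.25 ⇒ λ = −ln(0.25)/1210 = 0.0011457.
P(X > 1450) = e^(−0.0011457·1450) = e^(−1.6613) ≈ 0.1899.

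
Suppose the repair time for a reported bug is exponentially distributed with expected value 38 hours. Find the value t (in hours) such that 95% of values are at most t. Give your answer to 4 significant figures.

113.8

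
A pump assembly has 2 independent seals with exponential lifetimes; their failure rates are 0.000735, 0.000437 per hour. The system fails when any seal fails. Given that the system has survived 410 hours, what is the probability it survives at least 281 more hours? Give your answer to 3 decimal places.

0.719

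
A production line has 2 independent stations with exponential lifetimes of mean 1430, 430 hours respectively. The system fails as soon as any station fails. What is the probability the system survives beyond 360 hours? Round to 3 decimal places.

0.337

The first failure time is exponential with rate Σλ_i = 1/1430 + 1/430 = 0.00302488 per hour.
P(min > 360) = e^(−0.00302488·360) = e^(−1.089) ≈ 0.337.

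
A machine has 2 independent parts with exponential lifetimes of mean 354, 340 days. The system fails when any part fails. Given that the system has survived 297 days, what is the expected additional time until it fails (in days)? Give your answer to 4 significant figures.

First-failure rate Σλ = 1/354 + 1/340 = 0.00576604.
By memorylessness the expected residual is 1/Σλ = 173.429 days, regardless of the 297 already elapsed.

173.4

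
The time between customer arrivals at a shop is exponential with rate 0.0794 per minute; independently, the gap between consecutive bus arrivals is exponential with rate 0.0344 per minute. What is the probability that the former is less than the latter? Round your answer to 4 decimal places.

λ_1 = 0.0794, λ_2 = 0.0344.
For independent exponentials, P(the former < the latter) = λ_1/(λ_1+λ_2) = 0.0794/0.1138 ≈ 0.6977.

0.6977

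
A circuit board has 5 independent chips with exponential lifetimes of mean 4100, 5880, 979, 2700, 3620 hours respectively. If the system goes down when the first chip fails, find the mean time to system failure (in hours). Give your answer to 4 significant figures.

480.3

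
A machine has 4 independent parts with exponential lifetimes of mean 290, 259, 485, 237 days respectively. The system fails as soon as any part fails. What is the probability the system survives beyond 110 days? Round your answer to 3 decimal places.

0.224

The first failure time is exponential with rate Σλ_i = 1/290 + 1/259 + 1/485 + 1/237 = 0.0135905 per day.
P(min > 110) = e^(−0.0135905·110) = e^(−1.495) ≈ 0.224.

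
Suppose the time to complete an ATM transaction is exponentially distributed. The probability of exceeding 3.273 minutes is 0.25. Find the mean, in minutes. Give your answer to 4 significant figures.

e^(−λ·3.273) = 0.25 ⇒ λ = −ln(0.25)/3.273 = 0.423555.
Mean = 1/λ = 2.36097 minutes.

2.361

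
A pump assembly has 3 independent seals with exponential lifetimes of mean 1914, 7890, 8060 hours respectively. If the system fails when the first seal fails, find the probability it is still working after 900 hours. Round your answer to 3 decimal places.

The first failure time is exponential with rate Σλ_i = 1/1914 + 1/7890 + 1/8060 = 0.000773278 per hour.
P(min > 900) = e^(−0.000773278·900) = e^(−0.69595) ≈ 0.499.

0.499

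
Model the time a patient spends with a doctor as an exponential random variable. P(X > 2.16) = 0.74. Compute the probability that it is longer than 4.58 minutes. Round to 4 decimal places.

0.5281

e^(−λ·2.16) = 0.74 ⇒ λ = −ln(0.74)/2.16 = 0.139401.
P(X > 4.58) = e^(−0.139401·4.58) = e^(−0.63845) ≈ 0.5281.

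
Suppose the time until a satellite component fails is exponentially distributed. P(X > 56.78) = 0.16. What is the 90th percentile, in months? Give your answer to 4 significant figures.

71.34

e^(−λ·56.78) = 0.16 ⇒ λ = −ln(0.16)/56.78 = 0.0322751.
90th percentile: 1 − e^(−λt) = 0.9, t = −ln(0.1)/λ = 71.3424 months.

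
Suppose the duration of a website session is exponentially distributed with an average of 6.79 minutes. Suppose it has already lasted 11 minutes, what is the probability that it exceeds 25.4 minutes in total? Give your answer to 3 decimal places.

The rate is λ = 1/6.79 = 0.147275 per minute.
The exponential is memoryless, so the remaining time is again Exp(λ): the condition X > 11 is irrelevant.
P(X > 14.4) = e^(−2.1208) ≈ 0.120.

0.120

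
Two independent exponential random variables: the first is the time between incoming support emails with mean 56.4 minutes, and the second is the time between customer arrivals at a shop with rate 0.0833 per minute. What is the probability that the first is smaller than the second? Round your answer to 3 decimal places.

λ_1 = 1/56.4 = 0.0177305, λ_2 = 0.0833.
For independent exponentials, P(the first < the second) = λ_1/(λ_1+λ_2) = 0.0177305/0.10103 ≈ 0.175.

0.175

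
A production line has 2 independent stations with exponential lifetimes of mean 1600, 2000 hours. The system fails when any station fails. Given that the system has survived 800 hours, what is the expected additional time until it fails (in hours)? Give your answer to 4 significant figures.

First-failure rate Σλ = 1/1600 + 1/2000 = 0.001125.
By memorylessness the expected residual is 1/Σλ = 888.889 hours, regardless of the 800 already elapsed.

888.9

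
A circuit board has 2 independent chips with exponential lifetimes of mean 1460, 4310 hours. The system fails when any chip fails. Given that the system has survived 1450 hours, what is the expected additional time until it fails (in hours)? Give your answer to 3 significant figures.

First-failure rate Σλ = 1/1460 + 1/4310 = 0.00091695.
By memorylessness the expected residual is 1/Σλ = 1090.57 hours, regardless of the 1450 already elapsed.

1090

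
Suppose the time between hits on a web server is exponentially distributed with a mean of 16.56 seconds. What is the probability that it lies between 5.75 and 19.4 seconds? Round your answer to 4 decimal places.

The rate is λ = 1/16.56 = 0.0603865 per second.
P(5.75 < X < 19.4) = e^(−λ·5.75) − e^(−λ·19.4) = 0.70665 − 0.30990 ≈ 0.3967.

0.3967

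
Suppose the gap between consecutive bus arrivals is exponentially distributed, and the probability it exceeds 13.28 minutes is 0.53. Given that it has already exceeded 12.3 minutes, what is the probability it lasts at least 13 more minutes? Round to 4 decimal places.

From e^(−λ·13.28) = 0.53, λ = −ln(0.53)/13.28 = 0.0478071.
Memoryless: P(X > 12.3+13 | X > 12.3) = P(X > 13) = e^(−0.0478071·13) ≈ 0.5371.

0.5371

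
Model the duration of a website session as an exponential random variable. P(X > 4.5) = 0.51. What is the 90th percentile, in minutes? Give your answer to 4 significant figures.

e^(−λ·4.5) = 0.51 ⇒ λ = −ln(0.51)/4.5 = 0.149632.
90th percentile: 1 − e^(−λt) = 0.9, t = −ln(0.1)/λ = 15.3883 minutes.

15.39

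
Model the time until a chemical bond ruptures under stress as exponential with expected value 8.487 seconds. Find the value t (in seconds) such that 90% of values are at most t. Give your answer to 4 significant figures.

The rate is λ = 1/8.487 = 0.117827 per second.
Set 1 − e^(−λt) = 0.9, so t = −ln(0.1)/λ = 2.3026/0.117827 ≈ 19.542 seconds.

19.54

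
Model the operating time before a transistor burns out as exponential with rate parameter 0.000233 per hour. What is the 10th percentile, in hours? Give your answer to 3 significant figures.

452

Set 1 − e^(−λt) = 0.1, so t = −ln(0.9)/λ = 0.10536/0.000233 ≈ 452.191 hours.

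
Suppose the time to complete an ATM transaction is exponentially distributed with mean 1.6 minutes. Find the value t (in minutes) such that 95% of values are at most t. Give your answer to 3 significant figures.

4.79

The rate is λ = 1/1.6 = 0.625 per minute.
Set 1 − e^(−λt) = 0.95, so t = −ln(0.05)/λ = 2.9957/0.625 ≈ 4.79317 minutes.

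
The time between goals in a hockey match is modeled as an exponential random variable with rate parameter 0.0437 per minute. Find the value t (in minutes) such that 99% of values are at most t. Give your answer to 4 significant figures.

105.4

Set 1 − e^(−λt) = 0.99, so t = −ln(0.01)/λ = 4.6052/0.0437 ≈ 105.381 minutes.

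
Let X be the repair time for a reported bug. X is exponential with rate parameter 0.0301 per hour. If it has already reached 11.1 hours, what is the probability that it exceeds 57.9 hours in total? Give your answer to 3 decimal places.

The exponential is memoryless, so the remaining time is again Exp(λ): the condition X > 11.1 is irrelevant.
P(X > 46.8) = e^(−1.4087) ≈ 0.244.

0.244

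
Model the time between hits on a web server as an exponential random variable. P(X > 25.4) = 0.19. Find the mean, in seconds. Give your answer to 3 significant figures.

e^(−λ·25.4) = 0.19 ⇒ λ = −ln(0.19)/25.4 = 0.0653831.
Mean = 1/λ = 15.2945 seconds.

15.3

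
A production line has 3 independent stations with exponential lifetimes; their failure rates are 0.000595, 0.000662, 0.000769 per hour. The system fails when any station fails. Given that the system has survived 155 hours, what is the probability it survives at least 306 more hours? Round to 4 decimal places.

Time to first failure ~ Exp(Σλ) with Σλ = 0.002026.
By memorylessness, P(T > 155+306 | T > 155) = P(T > 306) = e^(−0.002026·306) ≈ 0.5380.

0.5380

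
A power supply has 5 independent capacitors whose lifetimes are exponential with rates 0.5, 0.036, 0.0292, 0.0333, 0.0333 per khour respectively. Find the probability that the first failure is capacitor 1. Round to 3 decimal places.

0.791

The time to first failure is exponential with rate Σλ = 0.5 + 0.036 + 0.0292 + 0.0333 + 0.0333 = 0.6318.
P(capacitor 1 first) = λ_1/Σλ = 0.5/0.6318 ≈ 0.791.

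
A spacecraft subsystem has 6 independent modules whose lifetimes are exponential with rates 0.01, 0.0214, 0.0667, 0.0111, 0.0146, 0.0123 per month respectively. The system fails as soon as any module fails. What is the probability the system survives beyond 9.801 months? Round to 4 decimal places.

The time to first failure is exponential with rate Σλ = 0.01 + 0.0214 + 0.0667 + 0.0111 + 0.0146 + 0.0123 = 0.1361.
P(min > 9.801) = e^(−0.1361·9.801) = e^(−1.3339) ≈ 0.2634.

0.2634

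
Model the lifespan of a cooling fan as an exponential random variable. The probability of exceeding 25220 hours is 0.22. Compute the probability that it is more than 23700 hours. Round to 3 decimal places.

e^(−λ·25220) = 0.22 ⇒ λ = −ln(0.22)/25220 = 0.0000600368.
P(X > 23700) = e^(−0.0000600368·23700) = e^(−1.4229) ≈ 0.241.

0.241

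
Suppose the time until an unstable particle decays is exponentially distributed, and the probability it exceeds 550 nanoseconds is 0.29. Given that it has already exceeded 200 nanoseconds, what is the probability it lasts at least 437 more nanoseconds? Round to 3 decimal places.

0.374

From e^(−λ·550) = 0.29, λ = −ln(0.29)/550 = 0.00225068.
Memoryless: P(X > 200+437 | X > 200) = P(X > 437) = e^(−0.00225068·437) ≈ 0.374.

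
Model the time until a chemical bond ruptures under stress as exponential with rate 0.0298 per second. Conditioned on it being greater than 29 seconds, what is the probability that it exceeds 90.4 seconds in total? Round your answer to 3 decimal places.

0.160

The exponential is memoryless, so the remaining time is again Exp(λ): the condition X > 29 is irrelevant.
P(X > 61.4) = e^(−1.8297) ≈ 0.160.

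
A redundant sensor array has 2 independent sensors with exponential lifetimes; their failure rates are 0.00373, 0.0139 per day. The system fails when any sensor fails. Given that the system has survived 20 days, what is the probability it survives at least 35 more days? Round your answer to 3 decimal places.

0.540

Time to first failure ~ Exp(Σλ) with Σλ = 0.01763.
By memorylessness, P(T > 20+35 | T > 20) = P(T > 35) = e^(−0.01763·35) ≈ 0.540.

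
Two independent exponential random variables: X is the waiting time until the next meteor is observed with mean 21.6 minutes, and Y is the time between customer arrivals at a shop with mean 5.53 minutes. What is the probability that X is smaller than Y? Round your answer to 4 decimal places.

λ_1 = 1/21.6 = 0.0462963, λ_2 = 1/5.53 = 0.180832.
For independent exponentials, P(X < Y) = λ_1/(λ_1+λ_2) = 0.0462963/0.227128 ≈ 0.2038.

0.2038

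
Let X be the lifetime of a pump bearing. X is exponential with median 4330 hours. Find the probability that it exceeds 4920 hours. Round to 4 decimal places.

For an exponential, median = ln(2)/λ, so λ = ln 2 / 4330 = 0.00016008 per hour.
P(X > 4920) = e^(−λ·4920) = e^(−0.78759) ≈ 0.4549.

0.4549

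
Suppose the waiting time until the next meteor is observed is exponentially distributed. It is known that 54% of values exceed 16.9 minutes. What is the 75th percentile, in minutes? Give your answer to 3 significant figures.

e^(−λ·16.9) = 0.54 ⇒ λ = −ln(0.54)/16.9 = 0.0364607.
75th percentile: 1 − e^(−λt) = 0.75, t = −ln(0.25)/λ = 38.0216 minutes.

38.0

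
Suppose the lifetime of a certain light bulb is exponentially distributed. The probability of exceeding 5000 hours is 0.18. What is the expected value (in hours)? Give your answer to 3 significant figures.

e^(−λ·5000) = 0.18 ⇒ λ = −ln(0.18)/5000 = 0.00034296.
Mean = 1/λ = 2915.79 hours.

2920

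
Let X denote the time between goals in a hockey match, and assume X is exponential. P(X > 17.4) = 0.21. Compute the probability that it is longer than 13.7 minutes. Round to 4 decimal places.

e^(−λ·17.4) = 0.21 ⇒ λ = −ln(0.21)/17.4 = 0.0896924.
P(X > 13.7) = e^(−0.0896924·13.7) = e^(−1.2288) ≈ 0.2926.

0.2926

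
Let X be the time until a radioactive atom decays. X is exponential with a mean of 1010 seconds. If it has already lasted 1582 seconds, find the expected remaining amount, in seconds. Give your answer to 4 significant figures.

1010

The rate is λ = 1/1010 = 0.000990099 per second.
By memorylessness, the remaining amount past any threshold is again Exp(λ) with mean 1/λ = 1010 seconds.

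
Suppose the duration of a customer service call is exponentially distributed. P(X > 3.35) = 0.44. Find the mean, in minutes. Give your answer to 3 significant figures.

4.08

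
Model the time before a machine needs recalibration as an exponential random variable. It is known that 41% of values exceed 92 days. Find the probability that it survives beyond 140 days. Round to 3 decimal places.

0.257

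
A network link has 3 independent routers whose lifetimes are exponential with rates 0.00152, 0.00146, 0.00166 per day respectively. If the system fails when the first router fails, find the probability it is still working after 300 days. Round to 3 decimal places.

0.249

The time to first failure is exponential with rate Σλ = 0.00152 + 0.00146 + 0.00166 = 0.00464.
P(min > 300) = e^(−0.00464·300) = e^(−1.392) ≈ 0.249.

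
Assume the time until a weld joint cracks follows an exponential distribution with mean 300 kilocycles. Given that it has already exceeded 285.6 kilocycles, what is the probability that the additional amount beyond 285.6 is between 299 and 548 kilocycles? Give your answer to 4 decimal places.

The rate is λ = 1/300 = 0.00333333 per kilocycle.
Memoryless: the residual past 285.6 is again Exp(λ).
P(299 < residual < 548) = e^(−λ·299) − e^(−λ·548) = 0.36911 − 0.16095 ≈ 0.2082.

0.2082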